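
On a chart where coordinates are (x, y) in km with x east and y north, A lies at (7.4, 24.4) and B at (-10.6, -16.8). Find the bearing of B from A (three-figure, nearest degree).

Δeast = -10.6 − 7.4 = -18.00; Δnorth = -16.8 − 24.4 = -41.20.
Bearing = atan2(Δeast, Δnorth) mod 360° = 203.60° ≈ 204°.

204°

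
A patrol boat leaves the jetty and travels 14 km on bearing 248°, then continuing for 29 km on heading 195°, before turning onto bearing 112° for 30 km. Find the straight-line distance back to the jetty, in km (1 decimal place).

Leg 1 (248°, 14 km): east 14 sin 248° = -12.98, north 14 cos 248° = -5.24
Leg 2 (195°, 29 km): east 29 sin 195° = -7.51, north 29 cos 195° = -28.01
Leg 3 (112°, 30 km): east 30 sin 112° = 27.82, north 30 cos 112° = -11.24
Net: 7.33 east, -44.49 north. Distance = √((7.33)² + (-44.49)²) = 45.094 km.

45.1 km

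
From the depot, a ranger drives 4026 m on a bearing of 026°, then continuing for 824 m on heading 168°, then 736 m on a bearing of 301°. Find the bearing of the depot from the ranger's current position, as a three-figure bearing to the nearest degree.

Leg 1 (026°, 4026 m): east 4026 sin 26° = 1764.88, north 4026 cos 26° = 3618.54
Leg 2 (168°, 824 m): east 824 sin 168° = 171.32, north 824 cos 168° = -805.99
Leg 3 (301°, 736 m): east 736 sin 301° = -630.88, north 736 cos 301° = 379.07
Net displacement: 1305.33 east, 3191.62 north. Direction back to start is (-1305.33, -3191.62): bearing = atan2(-1305.33, -3191.62) mod 360° = 202.24° ≈ 202°.

202°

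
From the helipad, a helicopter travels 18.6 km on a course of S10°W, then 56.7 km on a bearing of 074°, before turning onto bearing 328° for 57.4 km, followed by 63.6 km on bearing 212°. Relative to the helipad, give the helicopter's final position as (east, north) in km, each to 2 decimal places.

(-12.85, -7.95)

Leg 1 (S10°W, 18.6 km): east 18.6 sin 190° = -3.23, north 18.6 cos 190° = -18.32
Leg 2 (074°, 56.7 km): east 56.7 sin 74° = 54.50, north 56.7 cos 74° = 15.63
Leg 3 (328°, 57.4 km): east 57.4 sin 328° = -30.42, north 57.4 cos 328° = 48.68
Leg 4 (212°, 63.6 km): east 63.6 sin 212° = -33.70, north 63.6 cos 212° = -53.94
Summing: -12.85 km east, -7.95 km north → (-12.85, -7.95).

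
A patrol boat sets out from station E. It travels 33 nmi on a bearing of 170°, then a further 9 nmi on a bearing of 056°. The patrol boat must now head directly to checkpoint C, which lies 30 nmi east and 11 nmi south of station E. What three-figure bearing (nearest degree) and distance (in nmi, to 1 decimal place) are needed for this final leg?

Leg 1 (170°, 33 nmi): east 33 sin 170° = 5.73, north 33 cos 170° = -32.50
Leg 2 (056°, 9 nmi): east 9 sin 56° = 7.46, north 9 cos 56° = 5.03
Current position: (13.19, -27.47). Target: (30, -11). Remaining: Δeast = 16.81, Δnorth = 16.47.
Bearing = atan2(16.81, 16.47) mod 360° = 45.59°; distance = √((16.81)² + (16.47)²) = 23.530 nmi.

046°, 23.5 nmi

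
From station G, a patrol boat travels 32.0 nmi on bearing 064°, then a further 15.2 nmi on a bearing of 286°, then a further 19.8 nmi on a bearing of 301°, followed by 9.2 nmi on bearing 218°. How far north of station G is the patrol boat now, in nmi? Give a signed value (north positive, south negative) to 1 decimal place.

21.2 nmi

Leg 1 (064°, 32.0 nmi): east 32.0 sin 64° = 28.76, north 32.0 cos 64° = 14.03
Leg 2 (286°, 15.2 nmi): east 15.2 sin 286° = -14.61, north 15.2 cos 286° = 4.19
Leg 3 (301°, 19.8 nmi): east 19.8 sin 301° = -16.97, north 19.8 cos 301° = 10.20
Leg 4 (218°, 9.2 nmi): east 9.2 sin 218° = -5.66, north 9.2 cos 218° = -7.25
Net north component: 21.17 nmi.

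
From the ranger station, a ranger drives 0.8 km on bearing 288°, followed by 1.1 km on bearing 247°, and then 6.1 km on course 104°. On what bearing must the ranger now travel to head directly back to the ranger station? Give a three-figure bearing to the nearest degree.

Leg 1 (288°, 0.8 km): east 0.8 sin 288° = -0.76, north 0.8 cos 288° = 0.25
Leg 2 (247°, 1.1 km): east 1.1 sin 247° = -1.01, north 1.1 cos 247° = -0.43
Leg 3 (104°, 6.1 km): east 6.1 sin 104° = 5.92, north 6.1 cos 104° = -1.48
Net displacement: 4.15 east, -1.66 north. Direction back to start is (-4.15, 1.66): bearing = atan2(-4.15, 1.66) mod 360° = 291.80° ≈ 292°.

292°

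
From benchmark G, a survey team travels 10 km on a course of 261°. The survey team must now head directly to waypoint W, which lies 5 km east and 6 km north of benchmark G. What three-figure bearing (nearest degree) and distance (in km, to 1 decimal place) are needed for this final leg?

Leg 1 (261°, 10 km): east 10 sin 261° = -9.88, north 10 cos 261° = -1.56
Current position: (-9.88, -1.56). Target: (5, 6). Remaining: Δeast = 14.88, Δnorth = 7.56.
Bearing = atan2(14.88, 7.56) mod 360° = 63.05°; distance = √((14.88)² + (7.56)²) = 16.690 km.

063°, 16.7 km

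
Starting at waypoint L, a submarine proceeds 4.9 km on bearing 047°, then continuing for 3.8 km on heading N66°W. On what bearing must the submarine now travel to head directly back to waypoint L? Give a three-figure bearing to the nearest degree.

181°

Leg 1 (047°, 4.9 km): east 4.9 sin 47° = 3.58, north 4.9 cos 47° = 3.34
Leg 2 (N66°W, 3.8 km): east 3.8 sin 294° = -3.47, north 3.8 cos 294° = 1.55
Net displacement: 0.11 east, 4.89 north. Direction back to start is (-0.11, -4.89): bearing = atan2(-0.11, -4.89) mod 360° = 181.31° ≈ 181°.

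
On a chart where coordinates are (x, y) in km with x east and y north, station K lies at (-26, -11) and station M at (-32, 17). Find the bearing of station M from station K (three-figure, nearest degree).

348°

Δeast = -32 − -26 = -6.00; Δnorth = 17 − -11 = 28.00.
Bearing = atan2(Δeast, Δnorth) mod 360° = 347.91° ≈ 348°.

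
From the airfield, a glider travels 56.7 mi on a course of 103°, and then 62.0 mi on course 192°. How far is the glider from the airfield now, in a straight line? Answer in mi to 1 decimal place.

Leg 1 (103°, 56.7 mi): east 56.7 sin 103° = 55.25, north 56.7 cos 103° = -12.75
Leg 2 (192°, 62.0 mi): east 62.0 sin 192° = -12.89, north 62.0 cos 192° = -60.65
Net: 42.36 east, -73.40 north. Distance = √((42.36)² + (-73.40)²) = 84.744 mi.

84.7 mi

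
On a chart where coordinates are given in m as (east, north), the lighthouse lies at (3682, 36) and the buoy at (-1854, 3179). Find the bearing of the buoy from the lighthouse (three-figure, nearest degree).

Δeast = -1854 − 3682 = -5536.00; Δnorth = 3179 − 36 = 3143.00.
Bearing = atan2(Δeast, Δnorth) mod 360° = 299.59° ≈ 300°.

300°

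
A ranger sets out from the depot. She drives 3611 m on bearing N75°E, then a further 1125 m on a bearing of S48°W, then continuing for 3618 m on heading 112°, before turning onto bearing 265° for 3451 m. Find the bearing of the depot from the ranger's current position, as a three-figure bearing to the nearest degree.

Leg 1 (N75°E, 3611 m): east 3611 sin 75° = 3487.96, north 3611 cos 75° = 934.60
Leg 2 (S48°W, 1125 m): east 1125 sin 228° = -836.04, north 1125 cos 228° = -752.77
Leg 3 (112°, 3618 m): east 3618 sin 112° = 3354.55, north 3618 cos 112° = -1355.33
Leg 4 (265°, 3451 m): east 3451 sin 265° = -3437.87, north 3451 cos 265° = -300.77
Net displacement: 2568.60 east, -1474.28 north. Direction back to start is (-2568.60, 1474.28): bearing = atan2(-2568.60, 1474.28) mod 360° = 299.85° ≈ 300°.

300°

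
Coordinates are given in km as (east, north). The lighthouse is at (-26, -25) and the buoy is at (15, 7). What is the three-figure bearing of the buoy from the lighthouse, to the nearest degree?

Δeast = 15 − -26 = 41.00; Δnorth = 7 − -25 = 32.00.
Bearing = atan2(Δeast, Δnorth) mod 360° = 52.03° ≈ 052°.

052°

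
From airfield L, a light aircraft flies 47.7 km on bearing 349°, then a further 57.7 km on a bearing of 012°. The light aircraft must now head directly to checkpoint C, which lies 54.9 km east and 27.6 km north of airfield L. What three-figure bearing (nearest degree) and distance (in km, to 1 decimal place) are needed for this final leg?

Leg 1 (349°, 47.7 km): east 47.7 sin 349° = -9.10, north 47.7 cos 349° = 46.82
Leg 2 (012°, 57.7 km): east 57.7 sin 12° = 12.00, north 57.7 cos 12° = 56.44
Current position: (2.89, 103.26). Target: (54.9, 27.6). Remaining: Δeast = 52.01, Δnorth = -75.66.
Bearing = atan2(52.01, -75.66) mod 360° = 145.50°; distance = √((52.01)² + (-75.66)²) = 91.812 km.

145°, 91.8 km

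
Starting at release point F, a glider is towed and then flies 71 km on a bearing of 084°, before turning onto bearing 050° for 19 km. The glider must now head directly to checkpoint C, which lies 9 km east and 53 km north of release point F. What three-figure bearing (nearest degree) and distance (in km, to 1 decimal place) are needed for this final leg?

294°, 83.2 km

Leg 1 (084°, 71 km): east 71 sin 84° = 70.61, north 71 cos 84° = 7.42
Leg 2 (050°, 19 km): east 19 sin 50° = 14.55, north 19 cos 50° = 12.21
Current position: (85.17, 19.63). Target: (9, 53). Remaining: Δeast = -76.17, Δnorth = 33.37.
Bearing = atan2(-76.17, 33.37) mod 360° = 293.66°; distance = √((-76.17)² + (33.37)²) = 83.153 km.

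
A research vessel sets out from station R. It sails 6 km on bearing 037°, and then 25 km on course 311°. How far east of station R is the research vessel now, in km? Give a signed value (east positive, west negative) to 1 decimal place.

-15.3 km

Leg 1 (037°, 6 km): east 6 sin 37° = 3.61, north 6 cos 37° = 4.79
Leg 2 (311°, 25 km): east 25 sin 311° = -18.87, north 25 cos 311° = 16.40
Net east component: -15.26 km.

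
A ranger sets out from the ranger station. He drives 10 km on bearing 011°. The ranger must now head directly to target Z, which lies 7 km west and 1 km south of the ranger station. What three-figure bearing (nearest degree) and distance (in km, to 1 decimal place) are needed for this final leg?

Leg 1 (011°, 10 km): east 10 sin 11° = 1.91, north 10 cos 11° = 9.82
Current position: (1.91, 9.82). Target: (-7, -1). Remaining: Δeast = -8.91, Δnorth = -10.82.
Bearing = atan2(-8.91, -10.82) mod 360° = 219.47°; distance = √((-8.91)² + (-10.82)²) = 14.012 km.

219°, 14.0 km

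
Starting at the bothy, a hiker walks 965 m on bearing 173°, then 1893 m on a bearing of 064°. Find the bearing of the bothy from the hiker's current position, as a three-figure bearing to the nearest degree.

274°

Leg 1 (173°, 965 m): east 965 sin 173° = 117.60, north 965 cos 173° = -957.81
Leg 2 (064°, 1893 m): east 1893 sin 64° = 1701.42, north 1893 cos 64° = 829.84
Net displacement: 1819.02 east, -127.97 north. Direction back to start is (-1819.02, 127.97): bearing = atan2(-1819.02, 127.97) mod 360° = 274.02° ≈ 274°.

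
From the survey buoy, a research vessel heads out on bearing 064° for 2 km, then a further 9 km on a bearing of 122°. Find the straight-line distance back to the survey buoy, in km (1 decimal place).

Leg 1 (064°, 2 km): east 2 sin 64° = 1.80, north 2 cos 64° = 0.88
Leg 2 (122°, 9 km): east 9 sin 122° = 7.63, north 9 cos 122° = -4.77
Net: 9.43 east, -3.89 north. Distance = √((9.43)² + (-3.89)²) = 10.202 km.

10.2 km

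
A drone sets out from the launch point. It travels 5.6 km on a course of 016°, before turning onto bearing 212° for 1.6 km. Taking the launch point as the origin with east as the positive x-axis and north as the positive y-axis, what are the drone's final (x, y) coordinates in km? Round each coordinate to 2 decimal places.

(0.70, 4.03)

Leg 1 (016°, 5.6 km): east 5.6 sin 16° = 1.54, north 5.6 cos 16° = 5.38
Leg 2 (212°, 1.6 km): east 1.6 sin 212° = -0.85, north 1.6 cos 212° = -1.36
Summing: 0.70 km east, 4.03 km north → (0.70, 4.03).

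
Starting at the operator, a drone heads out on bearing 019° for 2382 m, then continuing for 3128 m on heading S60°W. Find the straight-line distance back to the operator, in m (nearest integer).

Leg 1 (019°, 2382 m): east 2382 sin 19° = 775.50, north 2382 cos 19° = 2252.23
Leg 2 (S60°W, 3128 m): east 3128 sin 240° = -2708.93, north 3128 cos 240° = -1564.00
Net: -1933.42 east, 688.23 north. Distance = √((-1933.42)² + (688.23)²) = 2052.263 m.

2052 m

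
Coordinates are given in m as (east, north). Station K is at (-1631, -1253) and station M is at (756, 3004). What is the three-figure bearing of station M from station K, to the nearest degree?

Δeast = 756 − -1631 = 2387.00; Δnorth = 3004 − -1253 = 4257.00.
Bearing = atan2(Δeast, Δnorth) mod 360° = 29.28° ≈ 029°.

029°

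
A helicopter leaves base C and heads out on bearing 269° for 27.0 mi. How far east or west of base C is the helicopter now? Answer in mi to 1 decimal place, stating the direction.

Leg 1 (269°, 27.0 mi): east 27.0 sin 269° = -27.00, north 27.0 cos 269° = -0.47
Net east component: -27.00 mi.

27.0 mi west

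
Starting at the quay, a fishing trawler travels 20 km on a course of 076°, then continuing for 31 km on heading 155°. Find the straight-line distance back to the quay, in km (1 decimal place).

Leg 1 (076°, 20 km): east 20 sin 76° = 19.41, north 20 cos 76° = 4.84
Leg 2 (155°, 31 km): east 31 sin 155° = 13.10, north 31 cos 155° = -28.10
Net: 32.51 east, -23.26 north. Distance = √((32.51)² + (-23.26)²) = 39.970 km.

40.0 km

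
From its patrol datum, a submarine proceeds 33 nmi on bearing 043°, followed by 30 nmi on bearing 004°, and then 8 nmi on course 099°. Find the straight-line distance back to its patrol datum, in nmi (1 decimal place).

Leg 1 (043°, 33 nmi): east 33 sin 43° = 22.51, north 33 cos 43° = 24.13
Leg 2 (004°, 30 nmi): east 30 sin 4° = 2.09, north 30 cos 4° = 29.93
Leg 3 (099°, 8 nmi): east 8 sin 99° = 7.90, north 8 cos 99° = -1.25
Net: 32.50 east, 52.81 north. Distance = √((32.50)² + (52.81)²) = 62.009 nmi.

62.0 nmi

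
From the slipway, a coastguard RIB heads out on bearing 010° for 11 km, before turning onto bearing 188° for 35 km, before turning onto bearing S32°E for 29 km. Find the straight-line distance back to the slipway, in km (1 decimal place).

50.0 km

Leg 1 (010°, 11 km): east 11 sin 10° = 1.91, north 11 cos 10° = 10.83
Leg 2 (188°, 35 km): east 35 sin 188° = -4.87, north 35 cos 188° = -34.66
Leg 3 (S32°E, 29 km): east 29 sin 148° = 15.37, north 29 cos 148° = -24.59
Net: 12.41 east, -48.42 north. Distance = √((12.41)² + (-48.42)²) = 49.984 km.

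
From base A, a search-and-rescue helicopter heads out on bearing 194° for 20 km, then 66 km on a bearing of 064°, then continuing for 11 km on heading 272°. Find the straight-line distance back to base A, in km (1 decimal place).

Leg 1 (194°, 20 km): east 20 sin 194° = -4.84, north 20 cos 194° = -19.41
Leg 2 (064°, 66 km): east 66 sin 64° = 59.32, north 66 cos 64° = 28.93
Leg 3 (272°, 11 km): east 11 sin 272° = -10.99, north 11 cos 272° = 0.38
Net: 43.49 east, 9.91 north. Distance = √((43.49)² + (9.91)²) = 44.604 km.

44.6 km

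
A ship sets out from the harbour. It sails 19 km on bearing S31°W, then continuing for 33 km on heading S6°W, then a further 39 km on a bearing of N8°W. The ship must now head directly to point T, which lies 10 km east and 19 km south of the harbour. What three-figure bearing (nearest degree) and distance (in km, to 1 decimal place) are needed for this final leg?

Leg 1 (S31°W, 19 km): east 19 sin 211° = -9.79, north 19 cos 211° = -16.29
Leg 2 (S6°W, 33 km): east 33 sin 186° = -3.45, north 33 cos 186° = -32.82
Leg 3 (N8°W, 39 km): east 39 sin 352° = -5.43, north 39 cos 352° = 38.62
Current position: (-18.66, -10.48). Target: (10, -19). Remaining: Δeast = 28.66, Δnorth = -8.52.
Bearing = atan2(28.66, -8.52) mod 360° = 106.55°; distance = √((28.66)² + (-8.52)²) = 29.901 km.

107°, 29.9 km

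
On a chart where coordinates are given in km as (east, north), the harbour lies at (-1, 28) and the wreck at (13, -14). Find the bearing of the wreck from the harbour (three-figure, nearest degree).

162°

Δeast = 13 − -1 = 14.00; Δnorth = -14 − 28 = -42.00.
Bearing = atan2(Δeast, Δnorth) mod 360° = 161.57° ≈ 162°.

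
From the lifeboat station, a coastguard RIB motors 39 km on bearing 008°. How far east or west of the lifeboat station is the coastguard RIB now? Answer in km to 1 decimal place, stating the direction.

5.4 km east

Leg 1 (008°, 39 km): east 39 sin 8° = 5.43, north 39 cos 8° = 38.62
Net east component: 5.43 km.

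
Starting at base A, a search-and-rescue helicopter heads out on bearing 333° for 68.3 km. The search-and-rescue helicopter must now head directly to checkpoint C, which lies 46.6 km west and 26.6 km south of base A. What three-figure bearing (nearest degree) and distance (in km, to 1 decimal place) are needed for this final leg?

190°, 88.8 km

Leg 1 (333°, 68.3 km): east 68.3 sin 333° = -31.01, north 68.3 cos 333° = 60.86
Current position: (-31.01, 60.86). Target: (-46.6, -26.6). Remaining: Δeast = -15.59, Δnorth = -87.46.
Bearing = atan2(-15.59, -87.46) mod 360° = 190.11°; distance = √((-15.59)² + (-87.46)²) = 88.835 km.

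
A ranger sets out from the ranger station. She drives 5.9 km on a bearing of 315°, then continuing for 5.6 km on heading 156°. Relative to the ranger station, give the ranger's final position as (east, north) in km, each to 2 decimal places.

(-1.89, -0.94)

Leg 1 (315°, 5.9 km): east 5.9 sin 315° = -4.17, north 5.9 cos 315° = 4.17
Leg 2 (156°, 5.6 km): east 5.6 sin 156° = 2.28, north 5.6 cos 156° = -5.12
Summing: -1.89 km east, -0.94 km north → (-1.89, -0.94).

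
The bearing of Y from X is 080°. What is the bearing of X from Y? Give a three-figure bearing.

Back-bearing = 080° + 180° = 260°.

260°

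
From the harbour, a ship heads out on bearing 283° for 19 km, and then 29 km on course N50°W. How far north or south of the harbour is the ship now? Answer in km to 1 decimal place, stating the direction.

22.9 km north

Leg 1 (283°, 19 km): east 19 sin 283° = -18.51, north 19 cos 283° = 4.27
Leg 2 (N50°W, 29 km): east 29 sin 310° = -22.22, north 29 cos 310° = 18.64
Net north component: 22.91 km.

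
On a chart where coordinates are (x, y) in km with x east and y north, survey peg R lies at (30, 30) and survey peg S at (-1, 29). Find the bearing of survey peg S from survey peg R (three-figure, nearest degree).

Δeast = -1 − 30 = -31.00; Δnorth = 29 − 30 = -1.00.
Bearing = atan2(Δeast, Δnorth) mod 360° = 268.15° ≈ 268°.

268°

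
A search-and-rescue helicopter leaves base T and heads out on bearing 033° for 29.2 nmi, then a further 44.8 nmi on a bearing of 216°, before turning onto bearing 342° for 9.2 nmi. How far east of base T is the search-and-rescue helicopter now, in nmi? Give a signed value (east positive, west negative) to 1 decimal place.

-13.3 nmi

Leg 1 (033°, 29.2 nmi): east 29.2 sin 33° = 15.90, north 29.2 cos 33° = 24.49
Leg 2 (216°, 44.8 nmi): east 44.8 sin 216° = -26.33, north 44.8 cos 216° = -36.24
Leg 3 (342°, 9.2 nmi): east 9.2 sin 342° = -2.84, north 9.2 cos 342° = 8.75
Net east component: -13.27 nmi.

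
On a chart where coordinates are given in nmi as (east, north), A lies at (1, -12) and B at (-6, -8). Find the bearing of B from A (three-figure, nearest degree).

300°

Δeast = -6 − 1 = -7.00; Δnorth = -8 − -12 = 4.00.
Bearing = atan2(Δeast, Δnorth) mod 360° = 299.74° ≈ 300°.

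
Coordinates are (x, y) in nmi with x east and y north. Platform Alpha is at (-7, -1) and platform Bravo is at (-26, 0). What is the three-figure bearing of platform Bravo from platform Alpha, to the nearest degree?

273°

Δeast = -26 − -7 = -19.00; Δnorth = 0 − -1 = 1.00.
Bearing = atan2(Δeast, Δnorth) mod 360° = 273.01° ≈ 273°.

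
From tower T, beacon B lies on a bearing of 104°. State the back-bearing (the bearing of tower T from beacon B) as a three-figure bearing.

Back-bearing = 104° + 180° = 284°.

284°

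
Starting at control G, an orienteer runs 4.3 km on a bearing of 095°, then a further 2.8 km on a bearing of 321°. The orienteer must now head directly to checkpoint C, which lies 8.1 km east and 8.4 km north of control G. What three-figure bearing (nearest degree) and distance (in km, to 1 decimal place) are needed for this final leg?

Leg 1 (095°, 4.3 km): east 4.3 sin 95° = 4.28, north 4.3 cos 95° = -0.37
Leg 2 (321°, 2.8 km): east 2.8 sin 321° = -1.76, north 2.8 cos 321° = 2.18
Current position: (2.52, 1.80). Target: (8.1, 8.4). Remaining: Δeast = 5.58, Δnorth = 6.60.
Bearing = atan2(5.58, 6.60) mod 360° = 40.21°; distance = √((5.58)² + (6.60)²) = 8.641 km.

040°, 8.6 km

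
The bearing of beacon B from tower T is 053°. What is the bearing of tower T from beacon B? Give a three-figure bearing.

Back-bearing = 053° + 180° = 233°.

233°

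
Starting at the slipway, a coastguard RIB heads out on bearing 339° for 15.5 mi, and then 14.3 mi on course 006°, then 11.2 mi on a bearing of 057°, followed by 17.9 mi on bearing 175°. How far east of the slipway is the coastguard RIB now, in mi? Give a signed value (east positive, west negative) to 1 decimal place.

6.9 mi

Leg 1 (339°, 15.5 mi): east 15.5 sin 339° = -5.55, north 15.5 cos 339° = 14.47
Leg 2 (006°, 14.3 mi): east 14.3 sin 6° = 1.49, north 14.3 cos 6° = 14.22
Leg 3 (057°, 11.2 mi): east 11.2 sin 57° = 9.39, north 11.2 cos 57° = 6.10
Leg 4 (175°, 17.9 mi): east 17.9 sin 175° = 1.56, north 17.9 cos 175° = -17.83
Net east component: 6.89 mi.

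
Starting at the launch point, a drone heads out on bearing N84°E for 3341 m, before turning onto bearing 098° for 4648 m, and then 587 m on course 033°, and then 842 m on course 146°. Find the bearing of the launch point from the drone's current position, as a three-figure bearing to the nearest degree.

Leg 1 (N84°E, 3341 m): east 3341 sin 84° = 3322.70, north 3341 cos 84° = 349.23
Leg 2 (098°, 4648 m): east 4648 sin 98° = 4602.77, north 4648 cos 98° = -646.88
Leg 3 (033°, 587 m): east 587 sin 33° = 319.70, north 587 cos 33° = 492.30
Leg 4 (146°, 842 m): east 842 sin 146° = 470.84, north 842 cos 146° = -698.05
Net displacement: 8716.01 east, -503.40 north. Direction back to start is (-8716.01, 503.40): bearing = atan2(-8716.01, 503.40) mod 360° = 273.31° ≈ 273°.

273°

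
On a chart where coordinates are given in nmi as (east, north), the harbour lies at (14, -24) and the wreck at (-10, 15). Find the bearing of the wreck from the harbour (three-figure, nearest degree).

328°

Δeast = -10 − 14 = -24.00; Δnorth = 15 − -24 = 39.00.
Bearing = atan2(Δeast, Δnorth) mod 360° = 328.39° ≈ 328°.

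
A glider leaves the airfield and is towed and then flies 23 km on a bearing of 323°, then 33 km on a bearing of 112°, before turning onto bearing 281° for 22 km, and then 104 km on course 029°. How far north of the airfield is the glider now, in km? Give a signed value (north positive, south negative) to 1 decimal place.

101.2 km

Leg 1 (323°, 23 km): east 23 sin 323° = -13.84, north 23 cos 323° = 18.37
Leg 2 (112°, 33 km): east 33 sin 112° = 30.60, north 33 cos 112° = -12.36
Leg 3 (281°, 22 km): east 22 sin 281° = -21.60, north 22 cos 281° = 4.20
Leg 4 (029°, 104 km): east 104 sin 29° = 50.42, north 104 cos 29° = 90.96
Net north component: 101.16 km.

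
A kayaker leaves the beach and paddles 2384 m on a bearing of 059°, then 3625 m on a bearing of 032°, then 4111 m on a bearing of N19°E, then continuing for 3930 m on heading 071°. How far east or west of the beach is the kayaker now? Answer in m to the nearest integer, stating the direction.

9019 m east

Leg 1 (059°, 2384 m): east 2384 sin 59° = 2043.49, north 2384 cos 59° = 1227.85
Leg 2 (032°, 3625 m): east 3625 sin 32° = 1920.96, north 3625 cos 32° = 3074.17
Leg 3 (N19°E, 4111 m): east 4111 sin 19° = 1338.41, north 4111 cos 19° = 3887.03
Leg 4 (071°, 3930 m): east 3930 sin 71° = 3715.89, north 3930 cos 71° = 1279.48
Net east component: 9018.74 m.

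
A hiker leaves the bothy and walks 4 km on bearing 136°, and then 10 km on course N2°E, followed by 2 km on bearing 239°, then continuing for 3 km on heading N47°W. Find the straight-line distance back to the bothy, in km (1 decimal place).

Leg 1 (136°, 4 km): east 4 sin 136° = 2.78, north 4 cos 136° = -2.88
Leg 2 (N2°E, 10 km): east 10 sin 2° = 0.35, north 10 cos 2° = 9.99
Leg 3 (239°, 2 km): east 2 sin 239° = -1.71, north 2 cos 239° = -1.03
Leg 4 (N47°W, 3 km): east 3 sin 313° = -2.19, north 3 cos 313° = 2.05
Net: -0.78 east, 8.13 north. Distance = √((-0.78)² + (8.13)²) = 8.170 km.

8.2 km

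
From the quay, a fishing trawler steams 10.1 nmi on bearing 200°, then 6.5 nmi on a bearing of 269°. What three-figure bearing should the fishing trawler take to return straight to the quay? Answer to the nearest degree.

046°

Leg 1 (200°, 10.1 nmi): east 10.1 sin 200° = -3.45, north 10.1 cos 200° = -9.49
Leg 2 (269°, 6.5 nmi): east 6.5 sin 269° = -6.50, north 6.5 cos 269° = -0.11
Net displacement: -9.95 east, -9.60 north. Direction back to start is (9.95, 9.60): bearing = atan2(9.95, 9.60) mod 360° = 46.02° ≈ 046°.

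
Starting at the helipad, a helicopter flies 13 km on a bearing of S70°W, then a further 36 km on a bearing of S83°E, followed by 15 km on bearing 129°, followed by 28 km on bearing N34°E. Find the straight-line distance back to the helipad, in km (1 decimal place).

51.1 km

Leg 1 (S70°W, 13 km): east 13 sin 250° = -12.22, north 13 cos 250° = -4.45
Leg 2 (S83°E, 36 km): east 36 sin 97° = 35.73, north 36 cos 97° = -4.39
Leg 3 (129°, 15 km): east 15 sin 129° = 11.66, north 15 cos 129° = -9.44
Leg 4 (N34°E, 28 km): east 28 sin 34° = 15.66, north 28 cos 34° = 23.21
Net: 50.83 east, 4.94 north. Distance = √((50.83)² + (4.94)²) = 51.070 km.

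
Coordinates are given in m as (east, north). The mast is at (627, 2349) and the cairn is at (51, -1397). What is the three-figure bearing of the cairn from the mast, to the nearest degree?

Δeast = 51 − 627 = -576.00; Δnorth = -1397 − 2349 = -3746.00.
Bearing = atan2(Δeast, Δnorth) mod 360° = 188.74° ≈ 189°.

189°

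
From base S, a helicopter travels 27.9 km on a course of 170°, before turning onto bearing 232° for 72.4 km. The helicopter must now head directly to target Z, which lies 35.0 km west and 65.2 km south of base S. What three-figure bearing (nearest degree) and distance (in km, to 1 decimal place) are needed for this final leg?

Leg 1 (170°, 27.9 km): east 27.9 sin 170° = 4.84, north 27.9 cos 170° = -27.48
Leg 2 (232°, 72.4 km): east 72.4 sin 232° = -57.05, north 72.4 cos 232° = -44.57
Current position: (-52.21, -72.05). Target: (-35.0, -65.2). Remaining: Δeast = 17.21, Δnorth = 6.85.
Bearing = atan2(17.21, 6.85) mod 360° = 68.29°; distance = √((17.21)² + (6.85)²) = 18.521 km.

068°, 18.5 km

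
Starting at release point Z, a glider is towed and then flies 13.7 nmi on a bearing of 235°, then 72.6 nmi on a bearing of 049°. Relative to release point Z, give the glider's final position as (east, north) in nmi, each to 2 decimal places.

(43.57, 39.77)

Leg 1 (235°, 13.7 nmi): east 13.7 sin 235° = -11.22, north 13.7 cos 235° = -7.86
Leg 2 (049°, 72.6 nmi): east 72.6 sin 49° = 54.79, north 72.6 cos 49° = 47.63
Summing: 43.57 nmi east, 39.77 nmi north → (43.57, 39.77).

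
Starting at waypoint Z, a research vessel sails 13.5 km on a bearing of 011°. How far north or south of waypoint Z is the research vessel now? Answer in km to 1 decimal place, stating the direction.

Leg 1 (011°, 13.5 km): east 13.5 sin 11° = 2.58, north 13.5 cos 11° = 13.25
Net north component: 13.25 km.

13.3 km north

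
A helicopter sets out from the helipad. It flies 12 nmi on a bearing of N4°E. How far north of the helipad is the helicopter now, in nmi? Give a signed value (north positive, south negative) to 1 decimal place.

Leg 1 (N4°E, 12 nmi): east 12 sin 4° = 0.84, north 12 cos 4° = 11.97
Net north component: 11.97 nmi.

12.0 nmi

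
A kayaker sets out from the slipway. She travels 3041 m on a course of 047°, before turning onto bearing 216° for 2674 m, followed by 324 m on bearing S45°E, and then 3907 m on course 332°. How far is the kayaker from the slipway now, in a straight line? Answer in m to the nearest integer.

Leg 1 (047°, 3041 m): east 3041 sin 47° = 2224.05, north 3041 cos 47° = 2073.96
Leg 2 (216°, 2674 m): east 2674 sin 216° = -1571.74, north 2674 cos 216° = -2163.31
Leg 3 (S45°E, 324 m): east 324 sin 135° = 229.10, north 324 cos 135° = -229.10
Leg 4 (332°, 3907 m): east 3907 sin 332° = -1834.23, north 3907 cos 332° = 3449.68
Net: -952.81 east, 3131.22 north. Distance = √((-952.81)² + (3131.22)²) = 3272.978 m.

3273 m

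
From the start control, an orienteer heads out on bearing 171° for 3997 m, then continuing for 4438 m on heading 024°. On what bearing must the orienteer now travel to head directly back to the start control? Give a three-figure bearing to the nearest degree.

267°

Leg 1 (171°, 3997 m): east 3997 sin 171° = 625.27, north 3997 cos 171° = -3947.79
Leg 2 (024°, 4438 m): east 4438 sin 24° = 1805.10, north 4438 cos 24° = 4054.31
Net displacement: 2430.37 east, 106.52 north. Direction back to start is (-2430.37, -106.52): bearing = atan2(-2430.37, -106.52) mod 360° = 267.49° ≈ 267°.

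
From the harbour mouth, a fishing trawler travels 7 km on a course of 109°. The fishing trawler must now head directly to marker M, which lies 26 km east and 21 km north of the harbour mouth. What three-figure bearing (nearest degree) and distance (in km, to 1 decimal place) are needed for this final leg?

Leg 1 (109°, 7 km): east 7 sin 109° = 6.62, north 7 cos 109° = -2.28
Current position: (6.62, -2.28). Target: (26, 21). Remaining: Δeast = 19.38, Δnorth = 23.28.
Bearing = atan2(19.38, 23.28) mod 360° = 39.78°; distance = √((19.38)² + (23.28)²) = 30.291 km.

040°, 30.3 km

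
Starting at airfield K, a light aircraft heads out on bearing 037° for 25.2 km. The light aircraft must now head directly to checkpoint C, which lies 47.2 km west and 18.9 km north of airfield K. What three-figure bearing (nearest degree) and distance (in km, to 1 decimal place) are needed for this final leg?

269°, 62.4 km

Leg 1 (037°, 25.2 km): east 25.2 sin 37° = 15.17, north 25.2 cos 37° = 20.13
Current position: (15.17, 20.13). Target: (-47.2, 18.9). Remaining: Δeast = -62.37, Δnorth = -1.23.
Bearing = atan2(-62.37, -1.23) mod 360° = 268.87°; distance = √((-62.37)² + (-1.23)²) = 62.378 km.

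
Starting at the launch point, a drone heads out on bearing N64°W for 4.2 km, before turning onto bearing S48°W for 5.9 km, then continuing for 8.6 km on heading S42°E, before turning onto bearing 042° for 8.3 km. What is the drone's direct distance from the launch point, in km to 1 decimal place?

Leg 1 (N64°W, 4.2 km): east 4.2 sin 296° = -3.77, north 4.2 cos 296° = 1.84
Leg 2 (S48°W, 5.9 km): east 5.9 sin 228° = -4.38, north 5.9 cos 228° = -3.95
Leg 3 (S42°E, 8.6 km): east 8.6 sin 138° = 5.75, north 8.6 cos 138° = -6.39
Leg 4 (042°, 8.3 km): east 8.3 sin 42° = 5.55, north 8.3 cos 42° = 6.17
Net: 3.15 east, -2.33 north. Distance = √((3.15)² + (-2.33)²) = 3.917 km.

3.9 km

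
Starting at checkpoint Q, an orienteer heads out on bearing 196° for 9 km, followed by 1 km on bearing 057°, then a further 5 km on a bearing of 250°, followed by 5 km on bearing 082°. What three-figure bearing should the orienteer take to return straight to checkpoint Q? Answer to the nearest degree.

009°

Leg 1 (196°, 9 km): east 9 sin 196° = -2.48, north 9 cos 196° = -8.65
Leg 2 (057°, 1 km): east 1 sin 57° = 0.84, north 1 cos 57° = 0.54
Leg 3 (250°, 5 km): east 5 sin 250° = -4.70, north 5 cos 250° = -1.71
Leg 4 (082°, 5 km): east 5 sin 82° = 4.95, north 5 cos 82° = 0.70
Net displacement: -1.39 east, -9.12 north. Direction back to start is (1.39, 9.12): bearing = atan2(1.39, 9.12) mod 360° = 8.66° ≈ 009°.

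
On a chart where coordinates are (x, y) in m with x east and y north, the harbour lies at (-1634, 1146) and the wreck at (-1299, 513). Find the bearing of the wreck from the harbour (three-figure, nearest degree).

152°

Δeast = -1299 − -1634 = 335.00; Δnorth = 513 − 1146 = -633.00.
Bearing = atan2(Δeast, Δnorth) mod 360° = 152.11° ≈ 152°.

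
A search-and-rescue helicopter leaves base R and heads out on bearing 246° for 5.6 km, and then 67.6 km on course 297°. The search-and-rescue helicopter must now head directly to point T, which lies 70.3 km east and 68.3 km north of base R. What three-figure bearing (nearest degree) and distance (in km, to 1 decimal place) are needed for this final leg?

074°, 141.4 km

Leg 1 (246°, 5.6 km): east 5.6 sin 246° = -5.12, north 5.6 cos 246° = -2.28
Leg 2 (297°, 67.6 km): east 67.6 sin 297° = -60.23, north 67.6 cos 297° = 30.69
Current position: (-65.35, 28.41). Target: (70.3, 68.3). Remaining: Δeast = 135.65, Δnorth = 39.89.
Bearing = atan2(135.65, 39.89) mod 360° = 73.61°; distance = √((135.65)² + (39.89)²) = 141.391 km.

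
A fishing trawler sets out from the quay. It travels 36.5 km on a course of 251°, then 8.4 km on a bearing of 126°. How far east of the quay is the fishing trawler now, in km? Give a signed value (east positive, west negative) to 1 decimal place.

Leg 1 (251°, 36.5 km): east 36.5 sin 251° = -34.51, north 36.5 cos 251° = -11.88
Leg 2 (126°, 8.4 km): east 8.4 sin 126° = 6.80, north 8.4 cos 126° = -4.94
Net east component: -27.72 km.

-27.7 km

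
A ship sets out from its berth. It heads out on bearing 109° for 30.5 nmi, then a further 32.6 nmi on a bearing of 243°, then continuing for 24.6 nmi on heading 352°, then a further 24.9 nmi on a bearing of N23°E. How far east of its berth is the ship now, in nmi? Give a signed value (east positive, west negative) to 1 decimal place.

Leg 1 (109°, 30.5 nmi): east 30.5 sin 109° = 28.84, north 30.5 cos 109° = -9.93
Leg 2 (243°, 32.6 nmi): east 32.6 sin 243° = -29.05, north 32.6 cos 243° = -14.80
Leg 3 (352°, 24.6 nmi): east 24.6 sin 352° = -3.42, north 24.6 cos 352° = 24.36
Leg 4 (N23°E, 24.9 nmi): east 24.9 sin 23° = 9.73, north 24.9 cos 23° = 22.92
Net east component: 6.10 nmi.

6.1 nmi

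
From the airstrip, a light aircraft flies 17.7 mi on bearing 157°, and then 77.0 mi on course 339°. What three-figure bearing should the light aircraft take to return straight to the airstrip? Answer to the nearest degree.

Leg 1 (157°, 17.7 mi): east 17.7 sin 157° = 6.92, north 17.7 cos 157° = -16.29
Leg 2 (339°, 77.0 mi): east 77.0 sin 339° = -27.59, north 77.0 cos 339° = 71.89
Net displacement: -20.68 east, 55.59 north. Direction back to start is (20.68, -55.59): bearing = atan2(20.68, -55.59) mod 360° = 159.60° ≈ 160°.

160°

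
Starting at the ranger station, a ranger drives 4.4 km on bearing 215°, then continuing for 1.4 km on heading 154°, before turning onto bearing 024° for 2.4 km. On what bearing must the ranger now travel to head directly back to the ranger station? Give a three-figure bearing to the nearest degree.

019°

Leg 1 (215°, 4.4 km): east 4.4 sin 215° = -2.52, north 4.4 cos 215° = -3.60
Leg 2 (154°, 1.4 km): east 1.4 sin 154° = 0.61, north 1.4 cos 154° = -1.26
Leg 3 (024°, 2.4 km): east 2.4 sin 24° = 0.98, north 2.4 cos 24° = 2.19
Net displacement: -0.93 east, -2.67 north. Direction back to start is (0.93, 2.67): bearing = atan2(0.93, 2.67) mod 360° = 19.28° ≈ 019°.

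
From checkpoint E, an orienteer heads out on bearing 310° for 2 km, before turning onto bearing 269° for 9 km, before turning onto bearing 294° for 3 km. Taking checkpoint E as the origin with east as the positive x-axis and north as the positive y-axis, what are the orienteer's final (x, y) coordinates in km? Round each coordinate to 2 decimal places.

(-13.27, 2.35)

Leg 1 (310°, 2 km): east 2 sin 310° = -1.53, north 2 cos 310° = 1.29
Leg 2 (269°, 9 km): east 9 sin 269° = -9.00, north 9 cos 269° = -0.16
Leg 3 (294°, 3 km): east 3 sin 294° = -2.74, north 3 cos 294° = 1.22
Summing: -13.27 km east, 2.35 km north → (-13.27, 2.35).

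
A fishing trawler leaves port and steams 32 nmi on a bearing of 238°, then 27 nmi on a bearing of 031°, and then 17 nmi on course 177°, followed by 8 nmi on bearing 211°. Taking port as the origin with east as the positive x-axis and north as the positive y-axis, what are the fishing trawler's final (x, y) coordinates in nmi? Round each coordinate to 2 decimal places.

Leg 1 (238°, 32 nmi): east 32 sin 238° = -27.14, north 32 cos 238° = -16.96
Leg 2 (031°, 27 nmi): east 27 sin 31° = 13.91, north 27 cos 31° = 23.14
Leg 3 (177°, 17 nmi): east 17 sin 177° = 0.89, north 17 cos 177° = -16.98
Leg 4 (211°, 8 nmi): east 8 sin 211° = -4.12, north 8 cos 211° = -6.86
Summing: -16.46 nmi east, -17.65 nmi north → (-16.46, -17.65).

(-16.46, -17.65)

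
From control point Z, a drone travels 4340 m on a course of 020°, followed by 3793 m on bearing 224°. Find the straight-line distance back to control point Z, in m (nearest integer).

Leg 1 (020°, 4340 m): east 4340 sin 20° = 1484.37, north 4340 cos 20° = 4078.27
Leg 2 (224°, 3793 m): east 3793 sin 224° = -2634.84, north 3793 cos 224° = -2728.46
Net: -1150.47 east, 1349.81 north. Distance = √((-1150.47)² + (1349.81)²) = 1773.576 m.

1774 m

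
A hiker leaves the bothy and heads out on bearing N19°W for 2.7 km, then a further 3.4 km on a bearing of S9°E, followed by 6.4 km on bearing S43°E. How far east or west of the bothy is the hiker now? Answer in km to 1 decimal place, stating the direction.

4.0 km east

Leg 1 (N19°W, 2.7 km): east 2.7 sin 341° = -0.88, north 2.7 cos 341° = 2.55
Leg 2 (S9°E, 3.4 km): east 3.4 sin 171° = 0.53, north 3.4 cos 171° = -3.36
Leg 3 (S43°E, 6.4 km): east 6.4 sin 137° = 4.36, north 6.4 cos 137° = -4.68
Net east component: 4.02 km.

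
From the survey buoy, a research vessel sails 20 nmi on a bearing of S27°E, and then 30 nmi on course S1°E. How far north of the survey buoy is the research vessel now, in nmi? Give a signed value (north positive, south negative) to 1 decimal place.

-47.8 nmi

Leg 1 (S27°E, 20 nmi): east 20 sin 153° = 9.08, north 20 cos 153° = -17.82
Leg 2 (S1°E, 30 nmi): east 30 sin 179° = 0.52, north 30 cos 179° = -30.00
Net north component: -47.82 nmi.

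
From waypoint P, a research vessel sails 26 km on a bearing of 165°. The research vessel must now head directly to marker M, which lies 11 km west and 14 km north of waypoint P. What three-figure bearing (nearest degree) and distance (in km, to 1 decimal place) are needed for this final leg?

336°, 42.9 km

Leg 1 (165°, 26 km): east 26 sin 165° = 6.73, north 26 cos 165° = -25.11
Current position: (6.73, -25.11). Target: (-11, 14). Remaining: Δeast = -17.73, Δnorth = 39.11.
Bearing = atan2(-17.73, 39.11) mod 360° = 335.62°; distance = √((-17.73)² + (39.11)²) = 42.945 km.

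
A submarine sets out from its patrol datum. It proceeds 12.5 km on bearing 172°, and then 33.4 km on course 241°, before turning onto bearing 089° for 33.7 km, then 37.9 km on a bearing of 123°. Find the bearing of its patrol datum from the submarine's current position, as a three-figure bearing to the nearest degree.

322°

Leg 1 (172°, 12.5 km): east 12.5 sin 172° = 1.74, north 12.5 cos 172° = -12.38
Leg 2 (241°, 33.4 km): east 33.4 sin 241° = -29.21, north 33.4 cos 241° = -16.19
Leg 3 (089°, 33.7 km): east 33.7 sin 89° = 33.69, north 33.7 cos 89° = 0.59
Leg 4 (123°, 37.9 km): east 37.9 sin 123° = 31.79, north 37.9 cos 123° = -20.64
Net displacement: 38.01 east, -48.62 north. Direction back to start is (-38.01, 48.62): bearing = atan2(-38.01, 48.62) mod 360° = 321.99° ≈ 322°.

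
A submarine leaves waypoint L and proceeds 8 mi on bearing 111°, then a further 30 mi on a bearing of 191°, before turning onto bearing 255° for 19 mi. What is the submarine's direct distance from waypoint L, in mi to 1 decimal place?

Leg 1 (111°, 8 mi): east 8 sin 111° = 7.47, north 8 cos 111° = -2.87
Leg 2 (191°, 30 mi): east 30 sin 191° = -5.72, north 30 cos 191° = -29.45
Leg 3 (255°, 19 mi): east 19 sin 255° = -18.35, north 19 cos 255° = -4.92
Net: -16.61 east, -37.23 north. Distance = √((-16.61)² + (-37.23)²) = 40.770 mi.

40.8 mi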